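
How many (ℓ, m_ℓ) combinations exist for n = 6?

36

The n = 6 shell contains n² = 6² = 36 orbitals.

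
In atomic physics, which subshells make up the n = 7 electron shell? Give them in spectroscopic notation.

For n = 7, l runs from 0 to 6. In spectroscopic notation l = 0,1,2,… ↔ s,p,d,f,g,h,i, so the subshells are 7s, 7p, 7d, 7f, 7g, 7h, 7i.

7s, 7p, 7d, 7f, 7g, 7h, 7i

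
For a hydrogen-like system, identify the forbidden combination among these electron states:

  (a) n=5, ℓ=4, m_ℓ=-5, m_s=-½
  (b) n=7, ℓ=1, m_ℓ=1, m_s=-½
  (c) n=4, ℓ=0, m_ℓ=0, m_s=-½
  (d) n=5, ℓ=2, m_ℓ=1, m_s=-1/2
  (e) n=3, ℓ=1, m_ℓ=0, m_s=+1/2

(a) has |m_ℓ| = 5 > ℓ = 4, violating −ℓ ≤ m_ℓ ≤ ℓ.
The remaining sets (b), (c), (d), (e) satisfy all four rules.

(a)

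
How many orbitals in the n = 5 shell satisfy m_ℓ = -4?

1

With n = 5 the allowed ℓ are 0, 1, …, 4.
Contributions: ℓ=4 → 1.
Total orbitals: 1.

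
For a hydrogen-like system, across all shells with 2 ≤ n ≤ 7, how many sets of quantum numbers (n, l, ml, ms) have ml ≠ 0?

Go shell by shell, enumerating (l, ml) with ml ≠ 0:
n=2 → 2; n=3 → 6; n=4 → 12; n=5 → 20; n=6 → 30; n=7 → 42.
Orbitals: 2 + 6 + 12 + 20 + 30 + 42 = 112. Including both spin states (ms = ±1/2) gives 2 × 112 = 224 states.

224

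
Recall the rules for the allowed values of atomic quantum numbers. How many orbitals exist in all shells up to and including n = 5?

Total orbitals = 1² + 2² + 3² + 4² + 5² = 55.

55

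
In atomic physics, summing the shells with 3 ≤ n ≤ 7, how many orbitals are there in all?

135

Shell n has n² orbitals: 3²=9 + 4²=16 + 5²=25 + 6²=36 + 7²=49 = 135 orbitals.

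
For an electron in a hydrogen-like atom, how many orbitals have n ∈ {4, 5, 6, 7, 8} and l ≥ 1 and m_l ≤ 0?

105

Go shell by shell, enumerating (l, m_l) with l ≥ 1 and m_l ≤ 0:
n=4 → 9; n=5 → 14; n=6 → 20; n=7 → 27; n=8 → 35.
Total orbitals: 9 + 14 + 20 + 27 + 35 = 105.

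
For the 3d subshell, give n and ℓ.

The leading integer gives n = 3; the letter 'd' means ℓ = 2.

n = 3, ℓ = 2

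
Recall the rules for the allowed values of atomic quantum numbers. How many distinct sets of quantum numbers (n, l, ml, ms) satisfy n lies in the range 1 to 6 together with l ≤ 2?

Per-shell orbital counts meeting the constraint:
n=1 → 1; n=2 → 4; n=3 → 9; n=4 → 9; n=5 → 9; n=6 → 9.
Orbitals: 1 + 4 + 9 + 9 + 9 + 9 = 41. Including both spin states (ms = ±1/2) gives 2 × 41 = 82 states.

82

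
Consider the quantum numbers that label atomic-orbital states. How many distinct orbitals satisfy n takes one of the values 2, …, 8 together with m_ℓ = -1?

Per-shell orbital counts meeting the constraint:
n=2 → 1; n=3 → 2; n=4 → 3; n=5 → 4; n=6 → 5; n=7 → 6; n=8 → 7.
Total orbitals: 1 + 2 + 3 + 4 + 5 + 6 + 7 = 28.

28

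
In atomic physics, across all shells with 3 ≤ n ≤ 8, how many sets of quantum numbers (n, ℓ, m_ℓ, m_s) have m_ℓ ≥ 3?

Per-shell orbital counts meeting the constraint:
n=4 → 1; n=5 → 3; n=6 → 6; n=7 → 10; n=8 → 15.
Orbitals: 1 + 3 + 6 + 10 + 15 = 35. Including both spin states (m_s = ±1/2) gives 2 × 35 = 70 states.

70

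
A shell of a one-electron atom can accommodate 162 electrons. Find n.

2n² = 162 ⇒ n² = 81 ⇒ n = 9.

n = 9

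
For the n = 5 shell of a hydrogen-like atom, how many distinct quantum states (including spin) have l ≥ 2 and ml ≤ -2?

12

With n = 5 the allowed l are 0, 1, …, 4.
Orbitals with l ≥ 2 and ml ≤ -2, by l: l=2 → 1; l=3 → 2; l=4 → 3.
Orbitals: 1 + 2 + 3 = 6. Each orbital carries two spin states, so 6 × 2 = 12 states.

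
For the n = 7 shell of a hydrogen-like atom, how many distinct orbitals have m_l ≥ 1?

For n = 7, l ranges over 0 … 6.
Per l-value: l=1 → 1; l=2 → 2; l=3 → 3; l=4 → 4; l=5 → 5; l=6 → 6.
Total orbitals: 1 + 2 + 3 + 4 + 5 + 6 = 21.

21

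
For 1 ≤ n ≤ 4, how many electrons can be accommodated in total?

60

Total orbitals = 1² + 2² + 3² + 4² = 30. Doubling for spin gives 60 electrons.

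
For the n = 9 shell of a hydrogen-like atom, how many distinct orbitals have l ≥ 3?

Go through l = 0, …, 8 (the values permitted for n = 9).
The (l, ml) pairs meeting l ≥ 3 give: l=3 → 7; l=4 → 9; l=5 → 11; l=6 → 13; l=7 → 15; l=8 → 17.
Total orbitals: 7 + 9 + 11 + 13 + 15 + 17 = 72.

72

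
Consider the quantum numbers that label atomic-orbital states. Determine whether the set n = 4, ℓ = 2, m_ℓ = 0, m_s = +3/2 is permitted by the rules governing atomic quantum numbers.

The spin quantum number for an electron can only be m_s = +1/2 or −1/2; m_s = +3/2 is not one of those.

Invalid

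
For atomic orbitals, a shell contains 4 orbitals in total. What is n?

n = 2

n² = 4 ⇒ n = 2.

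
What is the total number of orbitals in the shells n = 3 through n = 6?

Shell n has n² orbitals: 3²=9 + 4²=16 + 5²=25 + 6²=36 = 86 orbitals.

86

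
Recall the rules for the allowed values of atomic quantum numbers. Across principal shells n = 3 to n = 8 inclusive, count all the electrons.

398

Shell n has n² orbitals: 3²=9 + 4²=16 + 5²=25 + 6²=36 + 7²=49 + 8²=64 = 199 orbitals.
Two spin states per orbital: 2 × 199 = 398 electrons.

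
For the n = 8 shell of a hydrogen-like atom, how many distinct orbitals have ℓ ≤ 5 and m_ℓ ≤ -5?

1

For n = 8, ℓ ranges over 0 … 7.
Per ℓ-value: ℓ=5 → 1.
Total orbitals: 1.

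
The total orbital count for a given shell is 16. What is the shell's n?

n² = 16 ⇒ n = 4.

n = 4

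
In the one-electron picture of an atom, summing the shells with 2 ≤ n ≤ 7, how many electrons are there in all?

Shell n has n² orbitals: 2²=4 + 3²=9 + 4²=16 + 5²=25 + 6²=36 + 7²=49 = 139 orbitals.
Two spin states per orbital: 2 × 139 = 278 electrons.

278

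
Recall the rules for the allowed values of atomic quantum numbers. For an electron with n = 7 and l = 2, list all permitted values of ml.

ml takes every integer from −l to +l. With l = 2 that gives the 5 values -2, -1, 0, 1, 2.

-2, -1, 0, 1, 2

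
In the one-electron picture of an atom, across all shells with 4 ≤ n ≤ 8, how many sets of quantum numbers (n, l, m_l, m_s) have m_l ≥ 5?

20

Go shell by shell, enumerating (l, m_l) with m_l ≥ 5:
n=6 → 1; n=7 → 3; n=8 → 6.
Orbitals: 1 + 3 + 6 = 10. Including both spin states (m_s = ±1/2) gives 2 × 10 = 20 states.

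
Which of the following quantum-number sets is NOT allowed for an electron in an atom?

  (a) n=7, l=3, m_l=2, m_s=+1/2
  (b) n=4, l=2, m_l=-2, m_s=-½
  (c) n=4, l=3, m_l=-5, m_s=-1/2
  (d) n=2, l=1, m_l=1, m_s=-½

(c)

(c) has |m_l| = 5 > l = 3, violating −l ≤ m_l ≤ l.
The remaining sets (a), (b), (d) satisfy all four rules.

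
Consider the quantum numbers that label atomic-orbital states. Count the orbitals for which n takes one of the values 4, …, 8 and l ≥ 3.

145

Per-shell orbital counts meeting the constraint:
n=4 → 7; n=5 → 16; n=6 → 27; n=7 → 40; n=8 → 55.
Total orbitals: 7 + 16 + 27 + 40 + 55 = 145.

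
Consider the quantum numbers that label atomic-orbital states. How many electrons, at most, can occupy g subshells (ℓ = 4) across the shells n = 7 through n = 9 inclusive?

54

A g subshell (ℓ = 4) exists for every n ≥ 5, so shells n = 7, 8, 9 each contribute one — 3 subshells.
Since each g subshell holds 2(2·4+1) = 18 electrons, the total is 3 × 18 = 54.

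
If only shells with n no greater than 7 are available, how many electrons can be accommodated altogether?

Total orbitals = 1² + 2² + 3² + 4² + 5² + 6² + 7² = 140. Doubling for spin gives 280 electrons.

280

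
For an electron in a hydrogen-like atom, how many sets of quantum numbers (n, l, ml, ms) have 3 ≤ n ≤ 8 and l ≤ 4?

Per-shell orbital counts meeting the constraint:
n=3 → 9; n=4 → 16; n=5 → 25; n=6 → 25; n=7 → 25; n=8 → 25.
Orbitals: 9 + 16 + 25 + 25 + 25 + 25 = 125. Including both spin states (ms = ±1/2) gives 2 × 125 = 250 states.

250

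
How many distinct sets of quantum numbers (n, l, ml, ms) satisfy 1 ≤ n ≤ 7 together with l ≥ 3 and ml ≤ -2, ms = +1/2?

30

Treat each shell separately and count matching orbitals:
n=4 → 2; n=5 → 5; n=6 → 9; n=7 → 14.
Orbitals: 2 + 5 + 9 + 14 = 30. With ms fixed to +1/2 there is one state per orbital, so 30 states.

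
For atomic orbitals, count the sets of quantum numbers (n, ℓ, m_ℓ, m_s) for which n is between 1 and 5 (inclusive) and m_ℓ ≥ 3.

8

Per-shell orbital counts meeting the constraint:
n=4 → 1; n=5 → 3.
Orbitals: 1 + 3 = 4. Including both spin states (m_s = ±1/2) gives 2 × 4 = 8 states.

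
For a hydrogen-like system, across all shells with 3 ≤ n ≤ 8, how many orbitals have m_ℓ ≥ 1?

Count contributing orbitals for each principal shell:
n=3 → 3; n=4 → 6; n=5 → 10; n=6 → 15; n=7 → 21; n=8 → 28.
Total orbitals: 3 + 6 + 10 + 15 + 21 + 28 = 83.

83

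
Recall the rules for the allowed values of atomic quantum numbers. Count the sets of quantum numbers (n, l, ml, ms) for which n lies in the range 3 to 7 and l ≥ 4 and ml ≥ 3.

Count contributing orbitals for each principal shell:
n=5 → 2; n=6 → 5; n=7 → 9.
Orbitals: 2 + 5 + 9 = 16. Including both spin states (ms = ±1/2) gives 2 × 16 = 32 states.

32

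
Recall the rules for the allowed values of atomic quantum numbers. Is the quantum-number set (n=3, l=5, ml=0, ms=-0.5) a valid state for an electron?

Not allowed

The orbital quantum number must satisfy 0 ≤ l ≤ n−1. With n = 3 the allowed l values are 0, 1, 2, so l = 5 is out of range.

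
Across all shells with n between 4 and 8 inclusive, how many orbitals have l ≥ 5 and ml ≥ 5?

10

Per-shell orbital counts meeting the constraint:
n=6 → 1; n=7 → 3; n=8 → 6.
Total orbitals: 1 + 3 + 6 = 10.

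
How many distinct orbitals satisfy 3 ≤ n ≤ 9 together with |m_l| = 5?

Work shell by shell — for each n, count the (l, m_l) pairs that satisfy |m_l| = 5:
n=6 → 2; n=7 → 4; n=8 → 6; n=9 → 8.
Total orbitals: 2 + 4 + 6 + 8 = 20.

20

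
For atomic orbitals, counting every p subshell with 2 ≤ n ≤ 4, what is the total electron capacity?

A p subshell (ℓ = 1) exists for every n ≥ 2, so shells n = 2, 3, 4 each contribute one — 3 subshells.
Since each p subshell holds 2(2·1+1) = 6 electrons, the total is 3 × 6 = 18.

18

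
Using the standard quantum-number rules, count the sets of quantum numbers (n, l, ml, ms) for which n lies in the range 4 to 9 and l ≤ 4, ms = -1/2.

141

Treat each shell separately and count matching orbitals:
n=4 → 16; n=5 → 25; n=6 → 25; n=7 → 25; n=8 → 25; n=9 → 25.
Orbitals: 16 + 25 + 25 + 25 + 25 + 25 = 141. With ms fixed to -1/2 there is one state per orbital, so 141 states.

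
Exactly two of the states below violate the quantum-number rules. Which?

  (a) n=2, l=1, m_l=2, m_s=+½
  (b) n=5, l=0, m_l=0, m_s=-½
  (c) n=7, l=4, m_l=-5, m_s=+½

(a) has |m_l| = 2 > l = 1, violating −l ≤ m_l ≤ l.
(c) has |m_l| = 5 > l = 4, violating −l ≤ m_l ≤ l.
The remaining set (b) satisfies all four rules.

(a) and (c)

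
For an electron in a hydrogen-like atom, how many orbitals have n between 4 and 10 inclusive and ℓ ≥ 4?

Treat each shell separately and count matching orbitals:
n=5 → 9; n=6 → 20; n=7 → 33; n=8 → 48; n=9 → 65; n=10 → 84.
Total orbitals: 9 + 20 + 33 + 48 + 65 + 84 = 259.

259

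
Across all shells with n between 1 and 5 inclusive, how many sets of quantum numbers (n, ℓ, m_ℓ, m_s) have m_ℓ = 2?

Work shell by shell — for each n, count the (ℓ, m_ℓ) pairs that satisfy m_ℓ = 2:
n=3 → 1; n=4 → 2; n=5 → 3.
Orbitals: 1 + 2 + 3 = 6. Including both spin states (m_s = ±1/2) gives 2 × 6 = 12 states.

12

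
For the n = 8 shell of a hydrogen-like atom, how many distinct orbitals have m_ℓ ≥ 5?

6

Go through ℓ = 0, …, 7 (the values permitted for n = 8).
The (ℓ, m_ℓ) pairs meeting m_ℓ ≥ 5 give: ℓ=5 → 1; ℓ=6 → 2; ℓ=7 → 3.
Total orbitals: 1 + 2 + 3 = 6.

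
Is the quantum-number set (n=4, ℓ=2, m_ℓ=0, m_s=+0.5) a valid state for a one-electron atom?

Yes

n = 4 is a positive integer. ℓ = 2 satisfies 0 ≤ ℓ ≤ n−1 = 3. m_ℓ = 0 lies in the range −ℓ … +ℓ (here −2 … 2). m_s = +1/2 is one of ±1/2.
All four constraints are satisfied.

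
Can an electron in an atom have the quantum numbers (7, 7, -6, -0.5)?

Invalid

The orbital quantum number must satisfy 0 ≤ l ≤ n−1. With n = 7 the allowed l values are 0, 1, 2, 3, 4, 5, 6, so l = 7 is out of range.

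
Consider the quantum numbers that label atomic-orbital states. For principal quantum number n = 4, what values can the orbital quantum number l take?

l is an integer with 0 ≤ l ≤ n−1, so for n = 4: l = 0, 1, 2, 3.

0, 1, 2, 3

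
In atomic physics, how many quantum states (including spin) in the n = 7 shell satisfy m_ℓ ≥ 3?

20

The n = 7 shell has ℓ = 0 through 6; check each.
The (ℓ, m_ℓ) pairs meeting m_ℓ ≥ 3 give: ℓ=3 → 1; ℓ=4 → 2; ℓ=5 → 3; ℓ=6 → 4.
Orbitals: 1 + 2 + 3 + 4 = 10. Each orbital carries two spin states, so 10 × 2 = 20 states.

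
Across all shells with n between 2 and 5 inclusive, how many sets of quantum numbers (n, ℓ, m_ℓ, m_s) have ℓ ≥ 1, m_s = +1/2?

50

Go shell by shell, enumerating (ℓ, m_ℓ) with ℓ ≥ 1:
n=2 → 3; n=3 → 8; n=4 → 15; n=5 → 24.
Orbitals: 3 + 8 + 15 + 24 = 50. With m_s fixed to +1/2 there is one state per orbital, so 50 states.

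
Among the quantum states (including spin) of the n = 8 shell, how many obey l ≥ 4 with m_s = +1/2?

Go through l = 0, …, 7 (the values permitted for n = 8).
The (l, m_l) pairs meeting l ≥ 4 give: l=4 → 9; l=5 → 11; l=6 → 13; l=7 → 15.
Orbitals: 9 + 11 + 13 + 15 = 48. With m_s fixed to a single value there is one state per orbital, giving 48 states.

48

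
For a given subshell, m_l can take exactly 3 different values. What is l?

l = 1

m_l ranges over 2l+1 integers, so 2l+1 = 3 ⇒ l = 1.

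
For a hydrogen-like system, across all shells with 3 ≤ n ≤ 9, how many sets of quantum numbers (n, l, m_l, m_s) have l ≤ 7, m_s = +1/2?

Per-shell orbital counts meeting the constraint:
n=3 → 9; n=4 → 16; n=5 → 25; n=6 → 36; n=7 → 49; n=8 → 64; n=9 → 64.
Orbitals: 9 + 16 + 25 + 36 + 49 + 64 + 64 = 263. With m_s fixed to +1/2 there is one state per orbital, so 263 states.

263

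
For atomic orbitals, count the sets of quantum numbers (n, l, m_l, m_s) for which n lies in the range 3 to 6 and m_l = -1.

For each n in the range, tally the orbitals obeying m_l = -1:
n=3 → 2; n=4 → 3; n=5 → 4; n=6 → 5.
Orbitals: 2 + 3 + 4 + 5 = 14. Including both spin states (m_s = ±1/2) gives 2 × 14 = 28 states.

28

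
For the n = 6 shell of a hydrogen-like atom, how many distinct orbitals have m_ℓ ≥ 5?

1

The (ℓ, m_ℓ) pairs meeting m_ℓ ≥ 5 give: ℓ=5 → 1.
Total orbitals: 1.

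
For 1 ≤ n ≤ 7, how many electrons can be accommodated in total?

280

Total orbitals = 1² + 2² + 3² + 4² + 5² + 6² + 7² = 140. Doubling for spin gives 280 electrons.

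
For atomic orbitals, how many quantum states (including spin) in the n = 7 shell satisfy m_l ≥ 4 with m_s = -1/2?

6

The (l, m_l) pairs meeting m_l ≥ 4 give: l=4 → 1; l=5 → 2; l=6 → 3.
Orbitals: 1 + 2 + 3 = 6. With m_s fixed to a single value there is one state per orbital, giving 6 states.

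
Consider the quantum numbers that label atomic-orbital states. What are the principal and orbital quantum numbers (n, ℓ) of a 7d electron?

n = 7, ℓ = 2

The leading integer gives n = 7; the letter 'd' means ℓ = 2.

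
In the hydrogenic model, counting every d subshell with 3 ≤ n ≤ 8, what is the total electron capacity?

A d subshell (l = 2) exists for every n ≥ 3, so shells n = 3, 4, 5, 6, 7, 8 each contribute one — 6 subshells.
Since each d subshell holds 2(2·2+1) = 10 electrons, the total is 6 × 10 = 60.

60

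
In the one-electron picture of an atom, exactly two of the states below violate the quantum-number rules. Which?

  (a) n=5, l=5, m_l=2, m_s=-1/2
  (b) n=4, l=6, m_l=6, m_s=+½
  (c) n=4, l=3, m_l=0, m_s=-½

(a) has l = 5 ≥ n = 5, violating 0 ≤ l ≤ n−1.
(b) has l = 6 ≥ n = 4, violating 0 ≤ l ≤ n−1.
The remaining set (c) satisfies all four rules.

(a) and (b)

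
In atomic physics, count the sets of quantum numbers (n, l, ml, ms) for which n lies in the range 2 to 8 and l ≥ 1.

392

Go shell by shell, enumerating (l, ml) with l ≥ 1:
n=2 → 3; n=3 → 8; n=4 → 15; n=5 → 24; n=6 → 35; n=7 → 48; n=8 → 63.
Orbitals: 3 + 8 + 15 + 24 + 35 + 48 + 63 = 196. Including both spin states (ms = ±1/2) gives 2 × 196 = 392 states.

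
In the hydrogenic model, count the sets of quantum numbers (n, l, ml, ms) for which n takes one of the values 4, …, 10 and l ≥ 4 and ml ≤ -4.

Count contributing orbitals for each principal shell:
n=5 → 1; n=6 → 3; n=7 → 6; n=8 → 10; n=9 → 15; n=10 → 21.
Orbitals: 1 + 3 + 6 + 10 + 15 + 21 = 56. Including both spin states (ms = ±1/2) gives 2 × 56 = 112 states.

112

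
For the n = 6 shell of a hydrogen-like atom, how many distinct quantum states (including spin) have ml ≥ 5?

Contributions: l=5 → 1.
Orbitals: 1. Each orbital carries two spin states, so 1 × 2 = 2 states.

2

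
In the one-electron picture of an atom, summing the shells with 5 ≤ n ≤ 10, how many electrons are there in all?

Shell n has n² orbitals: 5²=25 + 6²=36 + 7²=49 + 8²=64 + 9²=81 + 10²=100 = 355 orbitals.
Two spin states per orbital: 2 × 355 = 710 electrons.

710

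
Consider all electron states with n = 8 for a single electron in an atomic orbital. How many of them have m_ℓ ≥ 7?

2

For n = 8, ℓ ranges over 0 … 7.
The (ℓ, m_ℓ) pairs meeting m_ℓ ≥ 7 give: ℓ=7 → 1.
Orbitals: 1. Each orbital carries two spin states, so 1 × 2 = 2 states.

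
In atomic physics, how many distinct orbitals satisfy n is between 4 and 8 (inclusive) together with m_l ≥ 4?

20

Per-shell orbital counts meeting the constraint:
n=5 → 1; n=6 → 3; n=7 → 6; n=8 → 10.
Total orbitals: 1 + 3 + 6 + 10 = 20.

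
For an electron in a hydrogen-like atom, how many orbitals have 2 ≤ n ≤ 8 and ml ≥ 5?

Count contributing orbitals for each principal shell:
n=6 → 1; n=7 → 3; n=8 → 6.
Total orbitals: 1 + 3 + 6 = 10.

10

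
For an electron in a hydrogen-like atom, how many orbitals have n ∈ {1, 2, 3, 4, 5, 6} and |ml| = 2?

20

Treat each shell separately and count matching orbitals:
n=3 → 2; n=4 → 4; n=5 → 6; n=6 → 8.
Total orbitals: 2 + 4 + 6 + 8 = 20.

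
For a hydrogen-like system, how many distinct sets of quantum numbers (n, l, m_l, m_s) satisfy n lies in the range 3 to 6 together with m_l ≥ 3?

20

Count contributing orbitals for each principal shell:
n=4 → 1; n=5 → 3; n=6 → 6.
Orbitals: 1 + 3 + 6 = 10. Including both spin states (m_s = ±1/2) gives 2 × 10 = 20 states.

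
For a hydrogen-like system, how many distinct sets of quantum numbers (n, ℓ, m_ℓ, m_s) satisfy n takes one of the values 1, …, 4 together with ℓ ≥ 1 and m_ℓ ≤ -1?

20

Work shell by shell — for each n, count the (ℓ, m_ℓ) pairs that satisfy ℓ ≥ 1 and m_ℓ ≤ -1:
n=2 → 1; n=3 → 3; n=4 → 6.
Orbitals: 1 + 3 + 6 = 10. Including both spin states (m_s = ±1/2) gives 2 × 10 = 20 states.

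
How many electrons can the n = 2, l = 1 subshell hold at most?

6

A subshell with l = 1 has 2l+1 = 3 orbitals, each holding 2 electrons (spin ±1/2), so 3 × 2 = 6.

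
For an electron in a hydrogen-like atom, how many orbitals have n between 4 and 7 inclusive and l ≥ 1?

122

Per-shell orbital counts meeting the constraint:
n=4 → 15; n=5 → 24; n=6 → 35; n=7 → 48.
Total orbitals: 15 + 24 + 35 + 48 = 122.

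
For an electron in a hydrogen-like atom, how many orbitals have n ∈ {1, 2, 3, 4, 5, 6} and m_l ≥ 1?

Work shell by shell — for each n, count the (l, m_l) pairs that satisfy m_l ≥ 1:
n=2 → 1; n=3 → 3; n=4 → 6; n=5 → 10; n=6 → 15.
Total orbitals: 1 + 3 + 6 + 10 + 15 = 35.

35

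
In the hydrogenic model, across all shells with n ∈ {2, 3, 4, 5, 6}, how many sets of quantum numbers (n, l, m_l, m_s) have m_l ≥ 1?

Count contributing orbitals for each principal shell:
n=2 → 1; n=3 → 3; n=4 → 6; n=5 → 10; n=6 → 15.
Orbitals: 1 + 3 + 6 + 10 + 15 = 35. Including both spin states (m_s = ±1/2) gives 2 × 35 = 70 states.

70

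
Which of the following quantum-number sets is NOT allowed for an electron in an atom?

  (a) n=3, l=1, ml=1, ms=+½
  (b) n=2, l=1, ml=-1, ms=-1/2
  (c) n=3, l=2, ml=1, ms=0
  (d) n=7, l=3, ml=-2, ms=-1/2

(c) has ms = 0, but an electron's spin must be ±1/2.
The remaining sets (a), (b), (d) satisfy all four rules.

(c)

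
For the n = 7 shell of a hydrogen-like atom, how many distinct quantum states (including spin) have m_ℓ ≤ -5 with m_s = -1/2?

3

The (ℓ, m_ℓ) pairs meeting m_ℓ ≤ -5 give: ℓ=5 → 1; ℓ=6 → 2.
Orbitals: 1 + 2 = 3. With m_s fixed to a single value there is one state per orbital, giving 3 states.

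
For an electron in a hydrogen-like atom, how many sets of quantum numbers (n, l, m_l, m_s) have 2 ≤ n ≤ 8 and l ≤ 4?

Treat each shell separately and count matching orbitals:
n=2 → 4; n=3 → 9; n=4 → 16; n=5 → 25; n=6 → 25; n=7 → 25; n=8 → 25.
Orbitals: 4 + 9 + 16 + 25 + 25 + 25 + 25 = 129. Including both spin states (m_s = ±1/2) gives 2 × 129 = 258 states.

258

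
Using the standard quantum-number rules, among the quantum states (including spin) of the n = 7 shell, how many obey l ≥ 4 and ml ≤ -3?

Per l-value: l=4 → 2; l=5 → 3; l=6 → 4.
Orbitals: 2 + 3 + 4 = 9. Each orbital carries two spin states, so 9 × 2 = 18 states.

18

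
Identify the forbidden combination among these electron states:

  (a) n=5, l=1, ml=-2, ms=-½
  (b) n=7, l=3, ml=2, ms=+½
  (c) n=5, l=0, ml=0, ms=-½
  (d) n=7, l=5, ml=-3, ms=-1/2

(a)

(a) has |ml| = 2 > l = 1, violating −l ≤ ml ≤ l.
The remaining sets (b), (c), (d) satisfy all four rules.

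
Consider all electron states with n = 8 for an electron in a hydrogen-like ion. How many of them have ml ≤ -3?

30

Go through l = 0, …, 7 (the values permitted for n = 8).
Contributions: l=3 → 1; l=4 → 2; l=5 → 3; l=6 → 4; l=7 → 5.
Orbitals: 1 + 2 + 3 + 4 + 5 = 15. Each orbital carries two spin states, so 15 × 2 = 30 states.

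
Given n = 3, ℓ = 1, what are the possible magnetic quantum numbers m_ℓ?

-1, 0, 1

m_ℓ takes every integer from −ℓ to +ℓ. With ℓ = 1 that gives the 3 values -1, 0, 1.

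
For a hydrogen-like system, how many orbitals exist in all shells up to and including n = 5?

Total orbitals = 1² + 2² + 3² + 4² + 5² = 55.

55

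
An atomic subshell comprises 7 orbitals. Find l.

l = 3 (f)

2l+1 = 7 gives l = 3.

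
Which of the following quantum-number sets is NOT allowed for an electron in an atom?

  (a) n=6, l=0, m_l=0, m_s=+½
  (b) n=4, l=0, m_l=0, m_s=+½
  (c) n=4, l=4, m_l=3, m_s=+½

(c) has l = 4 ≥ n = 4, violating 0 ≤ l ≤ n−1.
The remaining sets (a), (b) satisfy all four rules.

(c)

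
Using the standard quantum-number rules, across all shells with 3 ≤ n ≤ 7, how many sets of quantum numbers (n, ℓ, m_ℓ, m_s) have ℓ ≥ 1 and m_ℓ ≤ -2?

Go shell by shell, enumerating (ℓ, m_ℓ) with ℓ ≥ 1 and m_ℓ ≤ -2:
n=3 → 1; n=4 → 3; n=5 → 6; n=6 → 10; n=7 → 15.
Orbitals: 1 + 3 + 6 + 10 + 15 = 35. Including both spin states (m_s = ±1/2) gives 2 × 35 = 70 states.

70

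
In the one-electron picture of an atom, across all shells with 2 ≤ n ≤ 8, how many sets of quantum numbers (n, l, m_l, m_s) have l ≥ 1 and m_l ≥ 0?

For each n in the range, tally the orbitals obeying l ≥ 1 and m_l ≥ 0:
n=2 → 2; n=3 → 5; n=4 → 9; n=5 → 14; n=6 → 20; n=7 → 27; n=8 → 35.
Orbitals: 2 + 5 + 9 + 14 + 20 + 27 + 35 = 112. Including both spin states (m_s = ±1/2) gives 2 × 112 = 224 states.

224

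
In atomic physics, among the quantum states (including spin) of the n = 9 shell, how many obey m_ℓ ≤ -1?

72

With n = 9 the allowed ℓ are 0, 1, …, 8.
Per ℓ-value: ℓ=1 → 1; ℓ=2 → 2; ℓ=3 → 3; ℓ=4 → 4; ℓ=5 → 5; ℓ=6 → 6; ℓ=7 → 7; ℓ=8 → 8.
Orbitals: 1 + 2 + 3 + 4 + 5 + 6 + 7 + 8 = 36. Each orbital carries two spin states, so 36 × 2 = 72 states.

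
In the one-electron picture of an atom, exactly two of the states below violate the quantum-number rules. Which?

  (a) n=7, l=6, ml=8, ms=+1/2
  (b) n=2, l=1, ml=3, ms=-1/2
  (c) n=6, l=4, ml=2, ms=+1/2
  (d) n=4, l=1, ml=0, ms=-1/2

(a) and (b)

(a) has |ml| = 8 > l = 6, violating −l ≤ ml ≤ l.
(b) has |ml| = 3 > l = 1, violating −l ≤ ml ≤ l.
The remaining sets (c), (d) satisfy all four rules.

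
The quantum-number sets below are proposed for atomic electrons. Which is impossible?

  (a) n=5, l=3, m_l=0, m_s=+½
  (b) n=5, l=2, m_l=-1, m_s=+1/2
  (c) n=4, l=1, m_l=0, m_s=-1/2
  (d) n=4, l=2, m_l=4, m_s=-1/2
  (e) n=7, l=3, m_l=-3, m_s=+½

(d)

(d) has |m_l| = 4 > l = 2, violating −l ≤ m_l ≤ l.
The remaining sets (a), (b), (c), (e) satisfy all four rules.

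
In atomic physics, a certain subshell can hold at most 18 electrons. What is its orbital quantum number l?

2(2l+1) = 18 ⇒ 2l+1 = 9 ⇒ l = 4.

l = 4 (g)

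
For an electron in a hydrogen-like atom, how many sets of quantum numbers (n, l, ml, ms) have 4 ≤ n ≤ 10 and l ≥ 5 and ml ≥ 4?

For each n in the range, tally the orbitals obeying l ≥ 5 and ml ≥ 4:
n=6 → 2; n=7 → 5; n=8 → 9; n=9 → 14; n=10 → 20.
Orbitals: 2 + 5 + 9 + 14 + 20 = 50. Including both spin states (ms = ±1/2) gives 2 × 50 = 100 states.

100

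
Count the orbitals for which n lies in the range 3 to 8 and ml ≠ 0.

166

Treat each shell separately and count matching orbitals:
n=3 → 6; n=4 → 12; n=5 → 20; n=6 → 30; n=7 → 42; n=8 → 56.
Total orbitals: 6 + 12 + 20 + 30 + 42 + 56 = 166.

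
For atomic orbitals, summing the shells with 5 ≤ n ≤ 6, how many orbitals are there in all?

61

Shell n has n² orbitals: 5²=25 + 6²=36 = 61 orbitals.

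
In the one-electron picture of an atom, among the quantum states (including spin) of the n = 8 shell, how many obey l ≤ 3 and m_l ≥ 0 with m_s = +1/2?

The n = 8 shell has l = 0 through 7; check each.
The (l, m_l) pairs meeting l ≤ 3 and m_l ≥ 0 give: l=0 → 1; l=1 → 2; l=2 → 3; l=3 → 4.
Orbitals: 1 + 2 + 3 + 4 = 10. With m_s fixed to a single value there is one state per orbital, giving 10 states.

10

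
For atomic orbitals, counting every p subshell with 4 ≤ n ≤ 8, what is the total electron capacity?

A p subshell (l = 1) exists for every n ≥ 2, so shells n = 4, 5, 6, 7, 8 each contribute one — 5 subshells.
Since each p subshell holds 2(2·1+1) = 6 electrons, the total is 5 × 6 = 30.

30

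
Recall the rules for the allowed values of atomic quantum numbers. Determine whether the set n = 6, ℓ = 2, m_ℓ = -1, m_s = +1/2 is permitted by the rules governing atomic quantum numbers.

n = 6 is a positive integer. ℓ = 2 satisfies 0 ≤ ℓ ≤ n−1 = 5. m_ℓ = -1 lies in the range −ℓ … +ℓ (here −2 … 2). m_s = +1/2 is one of ±1/2.
All four constraints are satisfied.

Allowed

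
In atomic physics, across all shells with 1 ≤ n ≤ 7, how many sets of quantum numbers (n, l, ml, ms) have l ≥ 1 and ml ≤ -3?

40

Work shell by shell — for each n, count the (l, ml) pairs that satisfy l ≥ 1 and ml ≤ -3:
n=4 → 1; n=5 → 3; n=6 → 6; n=7 → 10.
Orbitals: 1 + 3 + 6 + 10 = 20. Including both spin states (ms = ±1/2) gives 2 × 20 = 40 states.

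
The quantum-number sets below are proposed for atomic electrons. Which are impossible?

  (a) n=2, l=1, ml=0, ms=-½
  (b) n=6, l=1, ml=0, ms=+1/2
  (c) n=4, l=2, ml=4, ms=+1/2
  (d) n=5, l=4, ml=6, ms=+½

(c) has |ml| = 4 > l = 2, violating −l ≤ ml ≤ l.
(d) has |ml| = 6 > l = 4, violating −l ≤ ml ≤ l.
The remaining sets (a), (b) satisfy all four rules.

(c) and (d)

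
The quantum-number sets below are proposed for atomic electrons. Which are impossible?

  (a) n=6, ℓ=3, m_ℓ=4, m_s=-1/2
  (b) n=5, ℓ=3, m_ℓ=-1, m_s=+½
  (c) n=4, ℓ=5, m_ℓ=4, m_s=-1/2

(a) and (c)

(a) has |m_ℓ| = 4 > ℓ = 3, violating −ℓ ≤ m_ℓ ≤ ℓ.
(c) has ℓ = 5 ≥ n = 4, violating 0 ≤ ℓ ≤ n−1.
The remaining set (b) satisfies all four rules.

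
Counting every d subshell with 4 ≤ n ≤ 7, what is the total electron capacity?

40

A d subshell (l = 2) exists for every n ≥ 3, so shells n = 4, 5, 6, 7 each contribute one — 4 subshells.
Since each d subshell holds 2(2·2+1) = 10 electrons, the total is 4 × 10 = 40.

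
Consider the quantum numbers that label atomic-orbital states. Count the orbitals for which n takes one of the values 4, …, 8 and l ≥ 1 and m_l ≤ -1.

Per-shell orbital counts meeting the constraint:
n=4 → 6; n=5 → 10; n=6 → 15; n=7 → 21; n=8 → 28.
Total orbitals: 6 + 10 + 15 + 21 + 28 = 80.

80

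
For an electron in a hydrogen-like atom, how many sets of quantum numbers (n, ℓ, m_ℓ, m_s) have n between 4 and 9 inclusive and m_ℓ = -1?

Count contributing orbitals for each principal shell:
n=4 → 3; n=5 → 4; n=6 → 5; n=7 → 6; n=8 → 7; n=9 → 8.
Orbitals: 3 + 4 + 5 + 6 + 7 + 8 = 33. Including both spin states (m_s = ±1/2) gives 2 × 33 = 66 states.

66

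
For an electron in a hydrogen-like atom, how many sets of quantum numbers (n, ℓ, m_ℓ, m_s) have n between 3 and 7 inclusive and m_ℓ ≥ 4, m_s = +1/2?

Count contributing orbitals for each principal shell:
n=5 → 1; n=6 → 3; n=7 → 6.
Orbitals: 1 + 3 + 6 = 10. With m_s fixed to +1/2 there is one state per orbital, so 10 states.

10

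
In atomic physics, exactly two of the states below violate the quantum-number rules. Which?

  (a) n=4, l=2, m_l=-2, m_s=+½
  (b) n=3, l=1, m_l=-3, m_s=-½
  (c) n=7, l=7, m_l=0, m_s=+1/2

(b) has |m_l| = 3 > l = 1, violating −l ≤ m_l ≤ l.
(c) has l = 7 ≥ n = 7, violating 0 ≤ l ≤ n−1.
The remaining set (a) satisfies all four rules.

(b) and (c)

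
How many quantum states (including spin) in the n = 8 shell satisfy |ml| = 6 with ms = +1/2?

4

Orbitals with |ml| = 6, by l: l=6 → 2; l=7 → 2.
Orbitals: 2 + 2 = 4. With ms fixed to a single value there is one state per orbital, giving 4 states.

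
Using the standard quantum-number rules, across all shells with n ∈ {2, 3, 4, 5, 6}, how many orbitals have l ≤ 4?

79

Treat each shell separately and count matching orbitals:
n=2 → 4; n=3 → 9; n=4 → 16; n=5 → 25; n=6 → 25.
Total orbitals: 4 + 9 + 16 + 25 + 25 = 79.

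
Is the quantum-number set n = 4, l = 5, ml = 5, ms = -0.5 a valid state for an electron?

The orbital quantum number must satisfy 0 ≤ l ≤ n−1. With n = 4 the allowed l values are 0, 1, 2, 3, so l = 5 is out of range.

Invalid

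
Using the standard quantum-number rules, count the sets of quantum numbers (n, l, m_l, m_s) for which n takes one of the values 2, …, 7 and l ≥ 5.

70

Count contributing orbitals for each principal shell:
n=6 → 11; n=7 → 24.
Orbitals: 11 + 24 = 35. Including both spin states (m_s = ±1/2) gives 2 × 35 = 70 states.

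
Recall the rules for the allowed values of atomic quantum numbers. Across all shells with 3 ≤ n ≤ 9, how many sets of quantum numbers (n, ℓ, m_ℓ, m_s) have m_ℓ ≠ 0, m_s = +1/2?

For each n in the range, tally the orbitals obeying m_ℓ ≠ 0:
n=3 → 6; n=4 → 12; n=5 → 20; n=6 → 30; n=7 → 42; n=8 → 56; n=9 → 72.
Orbitals: 6 + 12 + 20 + 30 + 42 + 56 + 72 = 238. With m_s fixed to +1/2 there is one state per orbital, so 238 states.

238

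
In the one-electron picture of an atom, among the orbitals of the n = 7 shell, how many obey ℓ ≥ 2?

45

Go through ℓ = 0, …, 6 (the values permitted for n = 7).
Per ℓ-value: ℓ=2 → 5; ℓ=3 → 7; ℓ=4 → 9; ℓ=5 → 11; ℓ=6 → 13.
Total orbitals: 5 + 7 + 9 + 11 + 13 = 45.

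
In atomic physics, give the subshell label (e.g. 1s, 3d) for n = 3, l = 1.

3p

l = 1 corresponds to the letter 'p', so the subshell is 3p.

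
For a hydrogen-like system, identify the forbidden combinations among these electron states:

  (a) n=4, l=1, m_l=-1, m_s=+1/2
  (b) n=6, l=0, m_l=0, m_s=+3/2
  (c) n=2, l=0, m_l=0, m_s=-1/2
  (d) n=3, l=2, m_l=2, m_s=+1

(b) and (d)

(b) has m_s = +3/2, but an electron's spin must be ±1/2.
(d) has m_s = +1, but an electron's spin must be ±1/2.
The remaining sets (a), (c) satisfy all four rules.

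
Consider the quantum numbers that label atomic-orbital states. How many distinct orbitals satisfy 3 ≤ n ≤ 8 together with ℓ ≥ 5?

Per-shell orbital counts meeting the constraint:
n=6 → 11; n=7 → 24; n=8 → 39.
Total orbitals: 11 + 24 + 39 = 74.

74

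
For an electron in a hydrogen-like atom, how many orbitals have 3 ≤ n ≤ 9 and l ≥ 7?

Count contributing orbitals for each principal shell:
n=8 → 15; n=9 → 32.
Total orbitals: 15 + 32 = 47.

47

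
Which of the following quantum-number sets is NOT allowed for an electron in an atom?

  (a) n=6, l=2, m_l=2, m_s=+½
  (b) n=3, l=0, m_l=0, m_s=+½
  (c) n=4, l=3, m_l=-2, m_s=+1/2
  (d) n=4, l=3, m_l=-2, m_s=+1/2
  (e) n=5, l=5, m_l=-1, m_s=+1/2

(e)

(e) has l = 5 ≥ n = 5, violating 0 ≤ l ≤ n−1.
The remaining sets (a), (b), (c), (d) satisfy all four rules.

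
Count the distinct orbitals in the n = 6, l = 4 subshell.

9

A subshell has 2l+1 orbitals; with l = 4, that's 9.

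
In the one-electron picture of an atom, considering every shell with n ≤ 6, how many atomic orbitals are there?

91

Total orbitals = 1² + 2² + 3² + 4² + 5² + 6² = 91.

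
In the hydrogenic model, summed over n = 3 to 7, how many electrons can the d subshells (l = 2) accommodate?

A d subshell (l = 2) exists for every n ≥ 3, so shells n = 3, 4, 5, 6, 7 each contribute one — 5 subshells.
Since each d subshell holds 2(2·2+1) = 10 electrons, the total is 5 × 10 = 50.

50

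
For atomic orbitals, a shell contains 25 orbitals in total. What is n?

n = 5

n² = 25 ⇒ n = 5.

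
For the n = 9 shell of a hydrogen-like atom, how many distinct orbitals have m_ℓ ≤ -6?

6

Go through ℓ = 0, …, 8 (the values permitted for n = 9).
The (ℓ, m_ℓ) pairs meeting m_ℓ ≤ -6 give: ℓ=6 → 1; ℓ=7 → 2; ℓ=8 → 3.
Total orbitals: 1 + 2 + 3 = 6.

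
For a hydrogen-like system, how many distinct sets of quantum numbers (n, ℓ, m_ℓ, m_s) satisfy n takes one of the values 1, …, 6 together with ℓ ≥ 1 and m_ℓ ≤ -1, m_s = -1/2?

35

Treat each shell separately and count matching orbitals:
n=2 → 1; n=3 → 3; n=4 → 6; n=5 → 10; n=6 → 15.
Orbitals: 1 + 3 + 6 + 10 + 15 = 35. With m_s fixed to -1/2 there is one state per orbital, so 35 states.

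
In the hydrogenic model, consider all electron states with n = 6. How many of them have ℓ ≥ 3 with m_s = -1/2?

For n = 6, ℓ ranges over 0 … 5.
Orbitals with ℓ ≥ 3, by ℓ: ℓ=3 → 7; ℓ=4 → 9; ℓ=5 → 11.
Orbitals: 7 + 9 + 11 = 27. With m_s fixed to a single value there is one state per orbital, giving 27 states.

27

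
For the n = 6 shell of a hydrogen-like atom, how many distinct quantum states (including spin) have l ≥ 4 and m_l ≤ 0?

Go through l = 0, …, 5 (the values permitted for n = 6).
Orbitals with l ≥ 4 and m_l ≤ 0, by l: l=4 → 5; l=5 → 6.
Orbitals: 5 + 6 = 11. Each orbital carries two spin states, so 11 × 2 = 22 states.

22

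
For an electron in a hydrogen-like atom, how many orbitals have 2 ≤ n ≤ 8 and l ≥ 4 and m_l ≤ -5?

10

Count contributing orbitals for each principal shell:
n=6 → 1; n=7 → 3; n=8 → 6.
Total orbitals: 1 + 3 + 6 = 10.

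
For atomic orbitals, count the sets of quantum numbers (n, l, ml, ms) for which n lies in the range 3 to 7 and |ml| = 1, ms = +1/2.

Per-shell orbital counts meeting the constraint:
n=3 → 4; n=4 → 6; n=5 → 8; n=6 → 10; n=7 → 12.
Orbitals: 4 + 6 + 8 + 10 + 12 = 40. With ms fixed to +1/2 there is one state per orbital, so 40 states.

40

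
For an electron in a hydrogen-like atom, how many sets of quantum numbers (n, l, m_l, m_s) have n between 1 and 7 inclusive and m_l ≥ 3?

40

For each n in the range, tally the orbitals obeying m_l ≥ 3:
n=4 → 1; n=5 → 3; n=6 → 6; n=7 → 10.
Orbitals: 1 + 3 + 6 + 10 = 20. Including both spin states (m_s = ±1/2) gives 2 × 20 = 40 states.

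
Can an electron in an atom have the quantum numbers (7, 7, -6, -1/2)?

The orbital quantum number must satisfy 0 ≤ ℓ ≤ n−1. With n = 7 the allowed ℓ values are 0, 1, 2, 3, 4, 5, 6, so ℓ = 7 is out of range.

No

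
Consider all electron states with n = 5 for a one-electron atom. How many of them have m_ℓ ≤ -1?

20

The n = 5 shell has ℓ = 0 through 4; check each.
Per ℓ-value: ℓ=1 → 1; ℓ=2 → 2; ℓ=3 → 3; ℓ=4 → 4.
Orbitals: 1 + 2 + 3 + 4 = 10. Each orbital carries two spin states, so 10 × 2 = 20 states.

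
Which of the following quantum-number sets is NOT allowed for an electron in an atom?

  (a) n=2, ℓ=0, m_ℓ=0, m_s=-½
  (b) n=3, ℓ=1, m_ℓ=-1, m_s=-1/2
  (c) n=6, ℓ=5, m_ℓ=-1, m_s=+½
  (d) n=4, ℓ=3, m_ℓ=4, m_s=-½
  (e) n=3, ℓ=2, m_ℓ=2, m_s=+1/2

(d)

(d) has |m_ℓ| = 4 > ℓ = 3, violating −ℓ ≤ m_ℓ ≤ ℓ.
The remaining sets (a), (b), (c), (e) satisfy all four rules.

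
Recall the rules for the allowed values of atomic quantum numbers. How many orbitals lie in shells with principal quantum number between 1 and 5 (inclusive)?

Shell n has n² orbitals: 1²=1 + 2²=4 + 3²=9 + 4²=16 + 5²=25 = 55 orbitals.

55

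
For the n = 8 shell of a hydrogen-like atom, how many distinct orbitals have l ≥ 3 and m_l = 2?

5

The (l, m_l) pairs meeting l ≥ 3 and m_l = 2 give: l=3 → 1; l=4 → 1; l=5 → 1; l=6 → 1; l=7 → 1.
Total orbitals: 1 + 1 + 1 + 1 + 1 = 5.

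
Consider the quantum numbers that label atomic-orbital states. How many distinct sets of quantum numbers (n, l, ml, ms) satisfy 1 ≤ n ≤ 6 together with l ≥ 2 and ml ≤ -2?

40

Work shell by shell — for each n, count the (l, ml) pairs that satisfy l ≥ 2 and ml ≤ -2:
n=3 → 1; n=4 → 3; n=5 → 6; n=6 → 10.
Orbitals: 1 + 3 + 6 + 10 = 20. Including both spin states (ms = ±1/2) gives 2 × 20 = 40 states.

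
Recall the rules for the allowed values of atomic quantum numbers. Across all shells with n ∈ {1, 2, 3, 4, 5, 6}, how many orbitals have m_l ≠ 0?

70

Per-shell orbital counts meeting the constraint:
n=2 → 2; n=3 → 6; n=4 → 12; n=5 → 20; n=6 → 30.
Total orbitals: 2 + 6 + 12 + 20 + 30 = 70.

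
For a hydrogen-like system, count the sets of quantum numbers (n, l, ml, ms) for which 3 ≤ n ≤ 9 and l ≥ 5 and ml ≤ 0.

140

Go shell by shell, enumerating (l, ml) with l ≥ 5 and ml ≤ 0:
n=6 → 6; n=7 → 13; n=8 → 21; n=9 → 30.
Orbitals: 6 + 13 + 21 + 30 = 70. Including both spin states (ms = ±1/2) gives 2 × 70 = 140 states.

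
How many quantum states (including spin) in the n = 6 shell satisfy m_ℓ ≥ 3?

For n = 6, ℓ ranges over 0 … 5.
Per ℓ-value: ℓ=3 → 1; ℓ=4 → 2; ℓ=5 → 3.
Orbitals: 1 + 2 + 3 = 6. Each orbital carries two spin states, so 6 × 2 = 12 states.

12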